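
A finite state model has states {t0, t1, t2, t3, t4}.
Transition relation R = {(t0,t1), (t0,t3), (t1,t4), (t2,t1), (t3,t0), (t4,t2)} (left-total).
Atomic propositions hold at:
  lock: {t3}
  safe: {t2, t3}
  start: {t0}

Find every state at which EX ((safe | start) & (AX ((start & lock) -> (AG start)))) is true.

{t0, t3, t4}

Sat(safe | start) = {t0, t2, t3}
Sat(start & lock) = ∅
AG start: greatest fixpoint, start Z0 = {t0}, keep only states in Sat with every successor in Z. Z1 = ∅; fixed.
Sat(AG start) = ∅
Sat((start & lock) -> (AG start)) = {t0, t1, t2, t3, t4}
Sat(AX ((start & lock) -> (AG start))) = {s : every successor in {t0, t1, t2, t3, t4}} = {t0, t1, t2, t3, t4}
Sat((safe | start) & (AX ((start & lock) -> (AG start)))) = {t0, t2, t3}
Sat(EX ((safe | start) & (AX ((start & lock) -> (AG start))))) = {s : some successor in {t0, t2, t3}} = {t0, t3, t4}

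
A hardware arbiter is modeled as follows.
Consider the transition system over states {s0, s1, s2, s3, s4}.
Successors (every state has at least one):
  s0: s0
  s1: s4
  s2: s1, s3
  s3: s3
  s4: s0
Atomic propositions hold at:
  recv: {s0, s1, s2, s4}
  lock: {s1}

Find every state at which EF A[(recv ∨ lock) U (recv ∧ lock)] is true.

{s1, s2}

Sat(recv ∨ lock) = {s0, s1, s2, s4}
Sat(recv ∧ lock) = {s1}
A[(recv ∨ lock) U (recv ∧ lock)]: least fixpoint, start Z0 = Sat((recv ∧ lock)) = {s1}, add states in Sat(recv ∨ lock) with every successor in Z. Already a fixed point.
Sat(A[(recv ∨ lock) U (recv ∧ lock)]) = {s1}
EF A[(recv ∨ lock) U (recv ∧ lock)]: least fixpoint, start Z0 = {s1}, add states with some successor in Z. Z1 = {s1, s2}; fixed.
Sat(EF A[(recv ∨ lock) U (recv ∧ lock)]) = {s1, s2}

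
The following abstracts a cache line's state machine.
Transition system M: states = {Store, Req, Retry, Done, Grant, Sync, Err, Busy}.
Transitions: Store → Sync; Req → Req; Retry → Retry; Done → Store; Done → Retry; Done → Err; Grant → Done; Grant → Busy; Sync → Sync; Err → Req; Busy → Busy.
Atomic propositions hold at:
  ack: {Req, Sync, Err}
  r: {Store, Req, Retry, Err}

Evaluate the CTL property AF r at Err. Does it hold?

Yes

AF r: least fixpoint, start Z0 = {Store, Req, Retry, Err}, add states with every successor in Z. Z1 = {Store, Req, Retry, Done, Err}; fixed.
Sat(AF r) = {Store, Req, Retry, Done, Err}
Err ∈ Sat(AF r) = {Store, Req, Retry, Done, Err}, so the formula holds at Err.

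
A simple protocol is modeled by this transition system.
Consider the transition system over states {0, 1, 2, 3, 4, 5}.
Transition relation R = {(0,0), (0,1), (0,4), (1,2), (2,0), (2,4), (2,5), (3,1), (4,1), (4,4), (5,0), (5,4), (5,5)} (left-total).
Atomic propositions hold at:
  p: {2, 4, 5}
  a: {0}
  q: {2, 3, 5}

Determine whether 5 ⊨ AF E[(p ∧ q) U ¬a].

Yes

Sat(p ∧ q) = {2, 5}
Sat(¬a) = {1, 2, 3, 4, 5}
E[(p ∧ q) U ¬a]: least fixpoint, start Z0 = Sat(¬a) = {1, 2, 3, 4, 5}, add states in Sat(p ∧ q) with some successor in Z. Already a fixed point.
Sat(E[(p ∧ q) U ¬a]) = {1, 2, 3, 4, 5}
AF E[(p ∧ q) U ¬a]: least fixpoint, start Z0 = {1, 2, 3, 4, 5}, add states with every successor in Z. Already a fixed point.
Sat(AF E[(p ∧ q) U ¬a]) = {1, 2, 3, 4, 5}
5 ∈ Sat(AF E[(p ∧ q) U ¬a]) = {1, 2, 3, 4, 5}, so the formula holds at 5.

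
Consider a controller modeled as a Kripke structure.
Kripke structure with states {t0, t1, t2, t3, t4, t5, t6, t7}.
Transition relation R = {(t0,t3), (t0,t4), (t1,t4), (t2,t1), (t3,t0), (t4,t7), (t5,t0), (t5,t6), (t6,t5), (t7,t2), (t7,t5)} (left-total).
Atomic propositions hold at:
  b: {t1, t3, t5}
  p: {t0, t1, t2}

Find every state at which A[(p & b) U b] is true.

Sat(p & b) = {t1}
A[(p & b) U b]: least fixpoint, start Z0 = Sat(b) = {t1, t3, t5}, add states in Sat(p & b) with every successor in Z. Already a fixed point.
Sat(A[(p & b) U b]) = {t1, t3, t5}

{t1, t3, t5}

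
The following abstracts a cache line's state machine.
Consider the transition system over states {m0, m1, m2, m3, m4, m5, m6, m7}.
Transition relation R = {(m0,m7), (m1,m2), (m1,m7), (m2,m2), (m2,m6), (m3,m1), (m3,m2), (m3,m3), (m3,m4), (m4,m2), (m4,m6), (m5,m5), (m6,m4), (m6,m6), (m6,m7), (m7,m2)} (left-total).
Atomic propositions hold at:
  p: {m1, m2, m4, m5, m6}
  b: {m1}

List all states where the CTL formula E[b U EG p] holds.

EG p: greatest fixpoint, start Z0 = {m1, m2, m4, m5, m6}, keep only states in Sat with some successor in Z. Already a fixed point.
Sat(EG p) = {m1, m2, m4, m5, m6}
E[b U EG p]: least fixpoint, start Z0 = Sat(EG p) = {m1, m2, m4, m5, m6}, add states in Sat(b) with some successor in Z. Already a fixed point.
Sat(E[b U EG p]) = {m1, m2, m4, m5, m6}

{m1, m2, m4, m5, m6}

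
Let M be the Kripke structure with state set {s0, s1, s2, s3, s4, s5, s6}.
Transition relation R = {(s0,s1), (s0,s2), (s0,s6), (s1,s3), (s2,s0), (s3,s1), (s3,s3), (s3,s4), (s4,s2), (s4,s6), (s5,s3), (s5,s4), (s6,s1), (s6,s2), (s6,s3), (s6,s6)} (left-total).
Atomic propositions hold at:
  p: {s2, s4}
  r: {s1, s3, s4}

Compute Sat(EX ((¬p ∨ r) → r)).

{s0, s1, s3, s4, s5, s6}

Sat(¬p) = {s0, s1, s3, s5, s6}
Sat(¬p ∨ r) = {s0, s1, s3, s4, s5, s6}
Sat((¬p ∨ r) → r) = {s1, s2, s3, s4}
Sat(EX ((¬p ∨ r) → r)) = {s : some successor in {s1, s2, s3, s4}} = {s0, s1, s3, s4, s5, s6}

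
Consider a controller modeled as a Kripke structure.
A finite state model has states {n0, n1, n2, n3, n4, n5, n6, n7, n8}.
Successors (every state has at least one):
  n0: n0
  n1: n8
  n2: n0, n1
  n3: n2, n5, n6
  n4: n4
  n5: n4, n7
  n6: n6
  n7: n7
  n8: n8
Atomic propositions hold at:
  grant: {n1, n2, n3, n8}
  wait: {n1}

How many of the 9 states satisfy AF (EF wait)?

3

EF wait: least fixpoint, start Z0 = {n1}, add states with some successor in Z. Z1 = {n1, n2}; Z2 = {n1, n2, n3}; fixed.
Sat(EF wait) = {n1, n2, n3}
AF (EF wait): least fixpoint, start Z0 = {n1, n2, n3}, add states with every successor in Z. Already a fixed point.
Sat(AF (EF wait)) = {n1, n2, n3}
|Sat(AF (EF wait))| = |{n1, n2, n3}| = 3.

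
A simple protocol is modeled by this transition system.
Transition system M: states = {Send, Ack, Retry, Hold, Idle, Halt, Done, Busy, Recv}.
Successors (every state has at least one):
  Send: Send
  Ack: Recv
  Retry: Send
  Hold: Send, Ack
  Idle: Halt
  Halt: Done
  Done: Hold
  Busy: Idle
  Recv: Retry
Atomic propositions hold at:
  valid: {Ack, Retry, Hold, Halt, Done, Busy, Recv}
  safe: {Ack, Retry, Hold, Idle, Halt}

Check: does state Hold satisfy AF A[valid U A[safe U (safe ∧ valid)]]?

Sat(safe ∧ valid) = {Ack, Retry, Hold, Halt}
A[safe U (safe ∧ valid)]: least fixpoint, start Z0 = Sat((safe ∧ valid)) = {Ack, Retry, Hold, Halt}, add states in Sat(safe) with every successor in Z. Z1 = {Ack, Retry, Hold, Idle, Halt}; fixed.
Sat(A[safe U (safe ∧ valid)]) = {Ack, Retry, Hold, Idle, Halt}
A[valid U A[safe U (safe ∧ valid)]]: least fixpoint, start Z0 = Sat(A[safe U (safe ∧ valid)]) = {Ack, Retry, Hold, Idle, Halt}, add states in Sat(valid) with every successor in Z. Z1 = {Ack, Retry, Hold, Idle, Halt, Done, Busy, Recv}; fixed.
Sat(A[valid U A[safe U (safe ∧ valid)]]) = {Ack, Retry, Hold, Idle, Halt, Done, Busy, Recv}
AF A[valid U A[safe U (safe ∧ valid)]]: least fixpoint, start Z0 = {Ack, Retry, Hold, Idle, Halt, Done, Busy, Recv}, add states with every successor in Z. Already a fixed point.
Sat(AF A[valid U A[safe U (safe ∧ valid)]]) = {Ack, Retry, Hold, Idle, Halt, Done, Busy, Recv}
Hold ∈ Sat(AF A[valid U A[safe U (safe ∧ valid)]]) = {Ack, Retry, Hold, Idle, Halt, Done, Busy, Recv}, so the formula holds at Hold.

Yes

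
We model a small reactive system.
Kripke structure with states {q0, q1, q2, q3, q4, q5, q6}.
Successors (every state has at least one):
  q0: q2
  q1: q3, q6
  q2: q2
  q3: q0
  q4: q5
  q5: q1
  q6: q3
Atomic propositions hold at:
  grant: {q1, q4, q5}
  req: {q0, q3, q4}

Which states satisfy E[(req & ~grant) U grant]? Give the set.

{q1, q4, q5}

Sat(~grant) = {q0, q2, q3, q6}
Sat(req & ~grant) = {q0, q3}
E[(req & ~grant) U grant]: least fixpoint, start Z0 = Sat(grant) = {q1, q4, q5}, add states in Sat(req & ~grant) with some successor in Z. Already a fixed point.
Sat(E[(req & ~grant) U grant]) = {q1, q4, q5}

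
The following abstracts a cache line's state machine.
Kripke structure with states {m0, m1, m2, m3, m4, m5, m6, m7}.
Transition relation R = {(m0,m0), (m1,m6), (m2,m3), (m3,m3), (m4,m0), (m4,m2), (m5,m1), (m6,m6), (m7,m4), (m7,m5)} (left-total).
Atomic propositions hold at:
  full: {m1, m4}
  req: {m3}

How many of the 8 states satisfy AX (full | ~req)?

Sat(~req) = {m0, m1, m2, m4, m5, m6, m7}
Sat(full | ~req) = {m0, m1, m2, m4, m5, m6, m7}
Sat(AX (full | ~req)) = {s : every successor in {m0, m1, m2, m4, m5, m6, m7}} = {m0, m1, m4, m5, m6, m7}
|Sat(AX (full | ~req))| = |{m0, m1, m4, m5, m6, m7}| = 6.

6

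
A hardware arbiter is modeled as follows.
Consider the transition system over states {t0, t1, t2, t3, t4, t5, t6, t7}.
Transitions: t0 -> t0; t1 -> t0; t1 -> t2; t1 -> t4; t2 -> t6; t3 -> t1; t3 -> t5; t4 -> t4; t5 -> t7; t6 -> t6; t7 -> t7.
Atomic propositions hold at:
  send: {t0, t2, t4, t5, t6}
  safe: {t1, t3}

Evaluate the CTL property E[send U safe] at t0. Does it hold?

E[send U safe]: least fixpoint, start Z0 = Sat(safe) = {t1, t3}, add states in Sat(send) with some successor in Z. Already a fixed point.
Sat(E[send U safe]) = {t1, t3}
t0 ∉ Sat(E[send U safe]) = {t1, t3}, so the formula does not hold at t0.

No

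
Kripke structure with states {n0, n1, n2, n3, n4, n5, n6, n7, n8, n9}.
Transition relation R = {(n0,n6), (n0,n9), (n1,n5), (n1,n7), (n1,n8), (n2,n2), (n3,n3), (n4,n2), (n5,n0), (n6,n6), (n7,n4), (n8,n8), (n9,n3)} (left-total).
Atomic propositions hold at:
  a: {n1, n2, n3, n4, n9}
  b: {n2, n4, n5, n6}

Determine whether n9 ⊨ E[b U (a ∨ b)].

Sat(a ∨ b) = {n1, n2, n3, n4, n5, n6, n9}
E[b U (a ∨ b)]: least fixpoint, start Z0 = Sat((a ∨ b)) = {n1, n2, n3, n4, n5, n6, n9}, add states in Sat(b) with some successor in Z. Already a fixed point.
Sat(E[b U (a ∨ b)]) = {n1, n2, n3, n4, n5, n6, n9}
n9 ∈ Sat(E[b U (a ∨ b)]) = {n1, n2, n3, n4, n5, n6, n9}, so the formula holds at n9.

Yes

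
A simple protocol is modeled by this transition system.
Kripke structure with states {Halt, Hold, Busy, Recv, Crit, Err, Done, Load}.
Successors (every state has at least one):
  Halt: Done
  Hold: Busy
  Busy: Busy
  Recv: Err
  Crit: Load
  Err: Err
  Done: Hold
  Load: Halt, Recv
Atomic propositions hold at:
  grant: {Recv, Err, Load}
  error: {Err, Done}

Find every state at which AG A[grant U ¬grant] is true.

Sat(¬grant) = {Halt, Hold, Busy, Crit, Done}
A[grant U ¬grant]: least fixpoint, start Z0 = Sat(¬grant) = {Halt, Hold, Busy, Crit, Done}, add states in Sat(grant) with every successor in Z. Already a fixed point.
Sat(A[grant U ¬grant]) = {Halt, Hold, Busy, Crit, Done}
AG A[grant U ¬grant]: greatest fixpoint, start Z0 = {Halt, Hold, Busy, Crit, Done}, keep only states in Sat with every successor in Z. Z1 = {Halt, Hold, Busy, Done}; fixed.
Sat(AG A[grant U ¬grant]) = {Halt, Hold, Busy, Done}

{Halt, Hold, Busy, Done}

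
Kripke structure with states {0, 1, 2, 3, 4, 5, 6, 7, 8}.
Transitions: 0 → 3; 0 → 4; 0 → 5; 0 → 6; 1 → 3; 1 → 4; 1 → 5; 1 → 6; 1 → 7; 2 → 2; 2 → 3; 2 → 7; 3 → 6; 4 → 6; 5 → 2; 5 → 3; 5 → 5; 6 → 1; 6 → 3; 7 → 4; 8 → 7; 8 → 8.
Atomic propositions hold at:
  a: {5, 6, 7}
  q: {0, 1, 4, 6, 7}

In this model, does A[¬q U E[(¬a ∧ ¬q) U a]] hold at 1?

No

Sat(¬q) = {2, 3, 5, 8}
Sat(¬a) = {0, 1, 2, 3, 4, 8}
Sat(¬a ∧ ¬q) = {2, 3, 8}
E[(¬a ∧ ¬q) U a]: least fixpoint, start Z0 = Sat(a) = {5, 6, 7}, add states in Sat(¬a ∧ ¬q) with some successor in Z. Z1 = {2, 3, 5, 6, 7, 8}; fixed.
Sat(E[(¬a ∧ ¬q) U a]) = {2, 3, 5, 6, 7, 8}
A[¬q U E[(¬a ∧ ¬q) U a]]: least fixpoint, start Z0 = Sat(E[(¬a ∧ ¬q) U a]) = {2, 3, 5, 6, 7, 8}, add states in Sat(¬q) with every successor in Z. Already a fixed point.
Sat(A[¬q U E[(¬a ∧ ¬q) U a]]) = {2, 3, 5, 6, 7, 8}
1 ∉ Sat(A[¬q U E[(¬a ∧ ¬q) U a]]) = {2, 3, 5, 6, 7, 8}, so the formula does not hold at 1.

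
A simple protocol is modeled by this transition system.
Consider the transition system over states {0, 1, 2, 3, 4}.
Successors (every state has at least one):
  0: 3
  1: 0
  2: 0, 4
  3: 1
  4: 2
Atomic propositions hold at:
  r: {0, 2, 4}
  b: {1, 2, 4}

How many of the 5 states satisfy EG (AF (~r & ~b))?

Sat(~r) = {1, 3}
Sat(~b) = {0, 3}
Sat(~r & ~b) = {3}
AF (~r & ~b): least fixpoint, start Z0 = {3}, add states with every successor in Z. Z1 = {0, 3}; Z2 = {0, 1, 3}; fixed.
Sat(AF (~r & ~b)) = {0, 1, 3}
EG (AF (~r & ~b)): greatest fixpoint, start Z0 = {0, 1, 3}, keep only states in Sat with some successor in Z. Already a fixed point.
Sat(EG (AF (~r & ~b))) = {0, 1, 3}
|Sat(EG (AF (~r & ~b)))| = |{0, 1, 3}| = 3.

3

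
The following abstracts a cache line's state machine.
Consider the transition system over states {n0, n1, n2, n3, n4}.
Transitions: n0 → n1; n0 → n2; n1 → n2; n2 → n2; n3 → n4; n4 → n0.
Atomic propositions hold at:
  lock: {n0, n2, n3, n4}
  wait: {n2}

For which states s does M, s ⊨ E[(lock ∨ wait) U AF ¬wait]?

{n0, n1, n3, n4}

Sat(lock ∨ wait) = {n0, n2, n3, n4}
Sat(¬wait) = {n0, n1, n3, n4}
AF ¬wait: least fixpoint, start Z0 = {n0, n1, n3, n4}, add states with every successor in Z. Already a fixed point.
Sat(AF ¬wait) = {n0, n1, n3, n4}
E[(lock ∨ wait) U AF ¬wait]: least fixpoint, start Z0 = Sat(AF ¬wait) = {n0, n1, n3, n4}, add states in Sat(lock ∨ wait) with some successor in Z. Already a fixed point.
Sat(E[(lock ∨ wait) U AF ¬wait]) = {n0, n1, n3, n4}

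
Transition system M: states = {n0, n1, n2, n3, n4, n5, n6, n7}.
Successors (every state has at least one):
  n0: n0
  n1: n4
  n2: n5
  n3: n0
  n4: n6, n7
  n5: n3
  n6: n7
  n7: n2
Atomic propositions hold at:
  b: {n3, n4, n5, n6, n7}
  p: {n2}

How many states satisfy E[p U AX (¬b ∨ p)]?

3

Sat(¬b) = {n0, n1, n2}
Sat(¬b ∨ p) = {n0, n1, n2}
Sat(AX (¬b ∨ p)) = {s : every successor in {n0, n1, n2}} = {n0, n3, n7}
E[p U AX (¬b ∨ p)]: least fixpoint, start Z0 = Sat(AX (¬b ∨ p)) = {n0, n3, n7}, add states in Sat(p) with some successor in Z. Already a fixed point.
Sat(E[p U AX (¬b ∨ p)]) = {n0, n3, n7}
|Sat(E[p U AX (¬b ∨ p)])| = |{n0, n3, n7}| = 3.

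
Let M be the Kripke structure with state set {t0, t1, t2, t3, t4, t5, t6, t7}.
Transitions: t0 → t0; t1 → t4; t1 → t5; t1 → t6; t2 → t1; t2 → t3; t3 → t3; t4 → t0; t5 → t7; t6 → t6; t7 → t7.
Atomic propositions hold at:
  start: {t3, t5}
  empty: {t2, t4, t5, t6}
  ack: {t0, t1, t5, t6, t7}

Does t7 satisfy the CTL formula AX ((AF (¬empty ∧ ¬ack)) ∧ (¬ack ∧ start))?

Sat(¬empty) = {t0, t1, t3, t7}
Sat(¬ack) = {t2, t3, t4}
Sat(¬empty ∧ ¬ack) = {t3}
AF (¬empty ∧ ¬ack): least fixpoint, start Z0 = {t3}, add states with every successor in Z. Already a fixed point.
Sat(AF (¬empty ∧ ¬ack)) = {t3}
Sat(¬ack ∧ start) = {t3}
Sat((AF (¬empty ∧ ¬ack)) ∧ (¬ack ∧ start)) = {t3}
Sat(AX ((AF (¬empty ∧ ¬ack)) ∧ (¬ack ∧ start))) = {s : every successor in {t3}} = {t3}
t7 ∉ Sat(AX ((AF (¬empty ∧ ¬ack)) ∧ (¬ack ∧ start))) = {t3}, so the formula does not hold at t7.

No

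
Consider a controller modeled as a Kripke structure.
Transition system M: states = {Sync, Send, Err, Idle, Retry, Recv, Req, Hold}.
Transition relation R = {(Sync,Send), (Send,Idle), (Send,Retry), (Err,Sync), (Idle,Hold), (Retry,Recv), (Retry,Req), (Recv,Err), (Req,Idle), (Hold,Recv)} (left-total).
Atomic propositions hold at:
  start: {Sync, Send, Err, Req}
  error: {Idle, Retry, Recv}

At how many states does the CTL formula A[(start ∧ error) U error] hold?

3

Sat(start ∧ error) = ∅
A[(start ∧ error) U error]: least fixpoint, start Z0 = Sat(error) = {Idle, Retry, Recv}, add states in Sat(start ∧ error) with every successor in Z. Already a fixed point.
Sat(A[(start ∧ error) U error]) = {Idle, Retry, Recv}
|Sat(A[(start ∧ error) U error])| = |{Idle, Retry, Recv}| = 3.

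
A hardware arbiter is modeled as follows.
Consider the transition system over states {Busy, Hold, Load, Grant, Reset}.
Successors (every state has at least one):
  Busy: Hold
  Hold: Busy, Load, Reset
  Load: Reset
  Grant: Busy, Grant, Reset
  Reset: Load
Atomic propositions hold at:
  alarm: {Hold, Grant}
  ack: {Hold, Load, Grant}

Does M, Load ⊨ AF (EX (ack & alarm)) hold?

No

Sat(ack & alarm) = {Hold, Grant}
Sat(EX (ack & alarm)) = {s : some successor in {Hold, Grant}} = {Busy, Grant}
AF (EX (ack & alarm)): least fixpoint, start Z0 = {Busy, Grant}, add states with every successor in Z. Already a fixed point.
Sat(AF (EX (ack & alarm))) = {Busy, Grant}
Load ∉ Sat(AF (EX (ack & alarm))) = {Busy, Grant}, so the formula does not hold at Load.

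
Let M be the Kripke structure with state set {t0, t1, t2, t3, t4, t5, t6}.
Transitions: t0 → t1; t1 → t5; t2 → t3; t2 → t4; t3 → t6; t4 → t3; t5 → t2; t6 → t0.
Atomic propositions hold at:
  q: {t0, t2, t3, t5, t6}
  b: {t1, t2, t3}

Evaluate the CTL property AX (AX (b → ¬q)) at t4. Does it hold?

Yes

Sat(¬q) = {t1, t4}
Sat(b → ¬q) = {t0, t1, t4, t5, t6}
Sat(AX (b → ¬q)) = {s : every successor in {t0, t1, t4, t5, t6}} = {t0, t1, t3, t6}
Sat(AX (AX (b → ¬q))) = {s : every successor in {t0, t1, t3, t6}} = {t0, t3, t4, t6}
t4 ∈ Sat(AX (AX (b → ¬q))) = {t0, t3, t4, t6}, so the formula holds at t4.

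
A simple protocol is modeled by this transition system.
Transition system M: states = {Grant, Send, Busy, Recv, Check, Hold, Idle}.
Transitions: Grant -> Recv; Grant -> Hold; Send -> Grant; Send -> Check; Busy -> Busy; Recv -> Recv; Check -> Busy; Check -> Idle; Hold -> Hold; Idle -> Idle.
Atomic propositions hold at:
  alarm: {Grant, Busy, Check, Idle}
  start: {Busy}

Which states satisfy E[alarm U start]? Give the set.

E[alarm U start]: least fixpoint, start Z0 = Sat(start) = {Busy}, add states in Sat(alarm) with some successor in Z. Z1 = {Busy, Check}; fixed.
Sat(E[alarm U start]) = {Busy, Check}

{Busy, Check}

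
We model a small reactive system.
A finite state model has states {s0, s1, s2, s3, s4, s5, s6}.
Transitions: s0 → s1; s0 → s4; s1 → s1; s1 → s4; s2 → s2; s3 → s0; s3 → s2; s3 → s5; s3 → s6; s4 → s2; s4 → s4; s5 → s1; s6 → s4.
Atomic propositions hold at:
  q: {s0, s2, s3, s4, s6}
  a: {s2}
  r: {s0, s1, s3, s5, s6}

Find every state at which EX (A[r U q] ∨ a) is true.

{s0, s1, s2, s3, s4, s6}

A[r U q]: least fixpoint, start Z0 = Sat(q) = {s0, s2, s3, s4, s6}, add states in Sat(r) with every successor in Z. Already a fixed point.
Sat(A[r U q]) = {s0, s2, s3, s4, s6}
Sat(A[r U q] ∨ a) = {s0, s2, s3, s4, s6}
Sat(EX (A[r U q] ∨ a)) = {s : some successor in {s0, s2, s3, s4, s6}} = {s0, s1, s2, s3, s4, s6}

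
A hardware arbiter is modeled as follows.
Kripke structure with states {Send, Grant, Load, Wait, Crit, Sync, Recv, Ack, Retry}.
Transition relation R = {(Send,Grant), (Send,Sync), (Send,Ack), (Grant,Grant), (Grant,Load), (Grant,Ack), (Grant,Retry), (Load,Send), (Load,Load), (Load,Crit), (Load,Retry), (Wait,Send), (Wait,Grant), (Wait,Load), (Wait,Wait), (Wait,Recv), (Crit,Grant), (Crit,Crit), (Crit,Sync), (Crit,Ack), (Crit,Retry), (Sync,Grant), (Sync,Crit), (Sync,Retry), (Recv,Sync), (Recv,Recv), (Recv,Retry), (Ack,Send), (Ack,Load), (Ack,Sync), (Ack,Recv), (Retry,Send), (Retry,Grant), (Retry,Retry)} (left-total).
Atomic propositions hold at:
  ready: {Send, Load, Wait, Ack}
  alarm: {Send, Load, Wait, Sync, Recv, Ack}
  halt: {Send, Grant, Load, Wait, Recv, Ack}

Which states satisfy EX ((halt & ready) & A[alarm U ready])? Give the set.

Sat(halt & ready) = {Send, Load, Wait, Ack}
A[alarm U ready]: least fixpoint, start Z0 = Sat(ready) = {Send, Load, Wait, Ack}, add states in Sat(alarm) with every successor in Z. Already a fixed point.
Sat(A[alarm U ready]) = {Send, Load, Wait, Ack}
Sat((halt & ready) & A[alarm U ready]) = {Send, Load, Wait, Ack}
Sat(EX ((halt & ready) & A[alarm U ready])) = {s : some successor in {Send, Load, Wait, Ack}} = {Send, Grant, Load, Wait, Crit, Ack, Retry}

{Send, Grant, Load, Wait, Crit, Ack, Retry}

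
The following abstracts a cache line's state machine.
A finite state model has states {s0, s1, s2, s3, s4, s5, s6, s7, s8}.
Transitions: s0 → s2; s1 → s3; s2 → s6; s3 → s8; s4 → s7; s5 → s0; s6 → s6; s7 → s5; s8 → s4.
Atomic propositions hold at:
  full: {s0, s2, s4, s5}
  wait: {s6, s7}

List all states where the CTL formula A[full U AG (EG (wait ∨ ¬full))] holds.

Sat(¬full) = {s1, s3, s6, s7, s8}
Sat(wait ∨ ¬full) = {s1, s3, s6, s7, s8}
EG (wait ∨ ¬full): greatest fixpoint, start Z0 = {s1, s3, s6, s7, s8}, keep only states in Sat with some successor in Z. Z1 = {s1, s3, s6}; Z2 = {s1, s6}; Z3 = {s6}; fixed.
Sat(EG (wait ∨ ¬full)) = {s6}
AG (EG (wait ∨ ¬full)): greatest fixpoint, start Z0 = {s6}, keep only states in Sat with every successor in Z. Already a fixed point.
Sat(AG (EG (wait ∨ ¬full))) = {s6}
A[full U AG (EG (wait ∨ ¬full))]: least fixpoint, start Z0 = Sat(AG (EG (wait ∨ ¬full))) = {s6}, add states in Sat(full) with every successor in Z. Z1 = {s2, s6}; Z2 = {s0, s2, s6}; Z3 = {s0, s2, s5, s6}; fixed.
Sat(A[full U AG (EG (wait ∨ ¬full))]) = {s0, s2, s5, s6}

{s0, s2, s5, s6}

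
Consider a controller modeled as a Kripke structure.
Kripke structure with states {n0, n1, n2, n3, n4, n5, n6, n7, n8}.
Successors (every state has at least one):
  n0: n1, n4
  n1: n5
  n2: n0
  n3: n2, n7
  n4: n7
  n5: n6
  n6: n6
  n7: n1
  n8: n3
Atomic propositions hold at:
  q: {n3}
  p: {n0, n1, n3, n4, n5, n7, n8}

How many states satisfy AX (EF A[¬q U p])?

Sat(¬q) = {n0, n1, n2, n4, n5, n6, n7, n8}
A[¬q U p]: least fixpoint, start Z0 = Sat(p) = {n0, n1, n3, n4, n5, n7, n8}, add states in Sat(¬q) with every successor in Z. Z1 = {n0, n1, n2, n3, n4, n5, n7, n8}; fixed.
Sat(A[¬q U p]) = {n0, n1, n2, n3, n4, n5, n7, n8}
EF A[¬q U p]: least fixpoint, start Z0 = {n0, n1, n2, n3, n4, n5, n7, n8}, add states with some successor in Z. Already a fixed point.
Sat(EF A[¬q U p]) = {n0, n1, n2, n3, n4, n5, n7, n8}
Sat(AX (EF A[¬q U p])) = {s : every successor in {n0, n1, n2, n3, n4, n5, n7, n8}} = {n0, n1, n2, n3, n4, n7, n8}
|Sat(AX (EF A[¬q U p]))| = |{n0, n1, n2, n3, n4, n7, n8}| = 7.

7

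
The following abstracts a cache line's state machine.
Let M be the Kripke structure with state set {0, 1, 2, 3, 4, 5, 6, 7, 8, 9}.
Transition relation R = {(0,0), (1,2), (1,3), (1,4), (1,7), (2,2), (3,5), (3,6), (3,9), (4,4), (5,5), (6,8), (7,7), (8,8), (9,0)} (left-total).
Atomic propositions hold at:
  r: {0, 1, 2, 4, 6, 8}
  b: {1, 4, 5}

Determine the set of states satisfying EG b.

EG b: greatest fixpoint, start Z0 = {1, 4, 5}, keep only states in Sat with some successor in Z. Already a fixed point.
Sat(EG b) = {1, 4, 5}

{1, 4, 5}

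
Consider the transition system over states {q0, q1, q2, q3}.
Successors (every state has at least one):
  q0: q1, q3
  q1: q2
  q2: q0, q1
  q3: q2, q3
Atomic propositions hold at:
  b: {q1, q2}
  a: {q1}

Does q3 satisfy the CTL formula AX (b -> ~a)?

Yes

Sat(~a) = {q0, q2, q3}
Sat(b -> ~a) = {q0, q2, q3}
Sat(AX (b -> ~a)) = {s : every successor in {q0, q2, q3}} = {q1, q3}
q3 ∈ Sat(AX (b -> ~a)) = {q1, q3}, so the formula holds at q3.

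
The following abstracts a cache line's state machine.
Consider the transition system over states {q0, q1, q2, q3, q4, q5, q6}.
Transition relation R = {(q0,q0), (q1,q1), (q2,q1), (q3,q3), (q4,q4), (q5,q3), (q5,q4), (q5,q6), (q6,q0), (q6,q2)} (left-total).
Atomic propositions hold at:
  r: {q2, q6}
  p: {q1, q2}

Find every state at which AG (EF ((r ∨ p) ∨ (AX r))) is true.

{q1, q2}

Sat(r ∨ p) = {q1, q2, q6}
Sat(AX r) = {s : every successor in {q2, q6}} = ∅
Sat((r ∨ p) ∨ (AX r)) = {q1, q2, q6}
EF ((r ∨ p) ∨ (AX r)): least fixpoint, start Z0 = {q1, q2, q6}, add states with some successor in Z. Z1 = {q1, q2, q5, q6}; fixed.
Sat(EF ((r ∨ p) ∨ (AX r))) = {q1, q2, q5, q6}
AG (EF ((r ∨ p) ∨ (AX r))): greatest fixpoint, start Z0 = {q1, q2, q5, q6}, keep only states in Sat with every successor in Z. Z1 = {q1, q2}; fixed.
Sat(AG (EF ((r ∨ p) ∨ (AX r)))) = {q1, q2}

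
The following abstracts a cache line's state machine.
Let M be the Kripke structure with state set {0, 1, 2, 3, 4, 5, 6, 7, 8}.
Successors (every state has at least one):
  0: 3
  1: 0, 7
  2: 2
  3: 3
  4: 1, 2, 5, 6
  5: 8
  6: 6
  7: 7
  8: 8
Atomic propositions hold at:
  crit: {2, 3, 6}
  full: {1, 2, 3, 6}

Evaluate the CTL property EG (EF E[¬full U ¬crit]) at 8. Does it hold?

Sat(¬full) = {0, 4, 5, 7, 8}
Sat(¬crit) = {0, 1, 4, 5, 7, 8}
E[¬full U ¬crit]: least fixpoint, start Z0 = Sat(¬crit) = {0, 1, 4, 5, 7, 8}, add states in Sat(¬full) with some successor in Z. Already a fixed point.
Sat(E[¬full U ¬crit]) = {0, 1, 4, 5, 7, 8}
EF E[¬full U ¬crit]: least fixpoint, start Z0 = {0, 1, 4, 5, 7, 8}, add states with some successor in Z. Already a fixed point.
Sat(EF E[¬full U ¬crit]) = {0, 1, 4, 5, 7, 8}
EG (EF E[¬full U ¬crit]): greatest fixpoint, start Z0 = {0, 1, 4, 5, 7, 8}, keep only states in Sat with some successor in Z. Z1 = {1, 4, 5, 7, 8}; fixed.
Sat(EG (EF E[¬full U ¬crit])) = {1, 4, 5, 7, 8}
8 ∈ Sat(EG (EF E[¬full U ¬crit])) = {1, 4, 5, 7, 8}, so the formula holds at 8.

Yes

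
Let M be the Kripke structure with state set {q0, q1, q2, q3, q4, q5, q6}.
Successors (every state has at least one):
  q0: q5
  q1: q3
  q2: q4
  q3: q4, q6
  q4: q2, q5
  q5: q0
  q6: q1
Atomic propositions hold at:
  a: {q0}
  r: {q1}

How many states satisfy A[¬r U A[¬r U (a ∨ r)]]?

Sat(¬r) = {q0, q2, q3, q4, q5, q6}
Sat(a ∨ r) = {q0, q1}
A[¬r U (a ∨ r)]: least fixpoint, start Z0 = Sat((a ∨ r)) = {q0, q1}, add states in Sat(¬r) with every successor in Z. Z1 = {q0, q1, q5, q6}; fixed.
Sat(A[¬r U (a ∨ r)]) = {q0, q1, q5, q6}
A[¬r U A[¬r U (a ∨ r)]]: least fixpoint, start Z0 = Sat(A[¬r U (a ∨ r)]) = {q0, q1, q5, q6}, add states in Sat(¬r) with every successor in Z. Already a fixed point.
Sat(A[¬r U A[¬r U (a ∨ r)]]) = {q0, q1, q5, q6}
|Sat(A[¬r U A[¬r U (a ∨ r)]])| = |{q0, q1, q5, q6}| = 4.

4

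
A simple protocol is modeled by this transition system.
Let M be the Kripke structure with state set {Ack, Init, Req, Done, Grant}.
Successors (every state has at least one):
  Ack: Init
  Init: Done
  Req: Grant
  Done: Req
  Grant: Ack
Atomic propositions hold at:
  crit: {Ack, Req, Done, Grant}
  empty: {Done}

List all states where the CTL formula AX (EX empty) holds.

Sat(EX empty) = {s : some successor in {Done}} = {Init}
Sat(AX (EX empty)) = {s : every successor in {Init}} = {Ack}

{Ack}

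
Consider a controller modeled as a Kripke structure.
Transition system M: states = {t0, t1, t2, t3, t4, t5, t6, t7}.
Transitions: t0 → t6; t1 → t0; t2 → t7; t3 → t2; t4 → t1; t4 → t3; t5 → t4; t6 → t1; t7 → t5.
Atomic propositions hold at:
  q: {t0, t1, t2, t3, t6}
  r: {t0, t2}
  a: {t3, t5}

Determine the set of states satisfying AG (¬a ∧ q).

Sat(¬a) = {t0, t1, t2, t4, t6, t7}
Sat(¬a ∧ q) = {t0, t1, t2, t6}
AG (¬a ∧ q): greatest fixpoint, start Z0 = {t0, t1, t2, t6}, keep only states in Sat with every successor in Z. Z1 = {t0, t1, t6}; fixed.
Sat(AG (¬a ∧ q)) = {t0, t1, t6}

{t0, t1, t6}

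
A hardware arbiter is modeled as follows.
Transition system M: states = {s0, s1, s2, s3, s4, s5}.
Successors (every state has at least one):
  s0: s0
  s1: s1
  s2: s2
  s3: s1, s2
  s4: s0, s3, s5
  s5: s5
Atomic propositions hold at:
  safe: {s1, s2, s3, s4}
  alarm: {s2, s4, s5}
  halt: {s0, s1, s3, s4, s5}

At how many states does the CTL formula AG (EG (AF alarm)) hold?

AF alarm: least fixpoint, start Z0 = {s2, s4, s5}, add states with every successor in Z. Already a fixed point.
Sat(AF alarm) = {s2, s4, s5}
EG (AF alarm): greatest fixpoint, start Z0 = {s2, s4, s5}, keep only states in Sat with some successor in Z. Already a fixed point.
Sat(EG (AF alarm)) = {s2, s4, s5}
AG (EG (AF alarm)): greatest fixpoint, start Z0 = {s2, s4, s5}, keep only states in Sat with every successor in Z. Z1 = {s2, s5}; fixed.
Sat(AG (EG (AF alarm))) = {s2, s5}
|Sat(AG (EG (AF alarm)))| = |{s2, s5}| = 2.

2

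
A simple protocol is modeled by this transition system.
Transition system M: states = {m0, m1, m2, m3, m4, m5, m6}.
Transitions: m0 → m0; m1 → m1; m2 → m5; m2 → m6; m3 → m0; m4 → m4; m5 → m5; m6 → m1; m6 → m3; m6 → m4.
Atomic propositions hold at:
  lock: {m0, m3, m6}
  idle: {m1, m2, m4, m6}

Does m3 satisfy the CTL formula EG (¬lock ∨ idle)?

No

Sat(¬lock) = {m1, m2, m4, m5}
Sat(¬lock ∨ idle) = {m1, m2, m4, m5, m6}
EG (¬lock ∨ idle): greatest fixpoint, start Z0 = {m1, m2, m4, m5, m6}, keep only states in Sat with some successor in Z. Already a fixed point.
Sat(EG (¬lock ∨ idle)) = {m1, m2, m4, m5, m6}
m3 ∉ Sat(EG (¬lock ∨ idle)) = {m1, m2, m4, m5, m6}, so the formula does not hold at m3.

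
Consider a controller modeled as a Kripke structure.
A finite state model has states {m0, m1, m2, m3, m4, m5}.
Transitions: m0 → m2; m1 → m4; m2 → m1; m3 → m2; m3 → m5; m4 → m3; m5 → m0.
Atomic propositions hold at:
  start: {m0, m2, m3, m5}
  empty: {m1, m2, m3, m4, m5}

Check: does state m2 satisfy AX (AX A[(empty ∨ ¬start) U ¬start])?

Yes

Sat(¬start) = {m1, m4}
Sat(empty ∨ ¬start) = {m1, m2, m3, m4, m5}
A[(empty ∨ ¬start) U ¬start]: least fixpoint, start Z0 = Sat(¬start) = {m1, m4}, add states in Sat(empty ∨ ¬start) with every successor in Z. Z1 = {m1, m2, m4}; fixed.
Sat(A[(empty ∨ ¬start) U ¬start]) = {m1, m2, m4}
Sat(AX A[(empty ∨ ¬start) U ¬start]) = {s : every successor in {m1, m2, m4}} = {m0, m1, m2}
Sat(AX (AX A[(empty ∨ ¬start) U ¬start])) = {s : every successor in {m0, m1, m2}} = {m0, m2, m5}
m2 ∈ Sat(AX (AX A[(empty ∨ ¬start) U ¬start])) = {m0, m2, m5}, so the formula holds at m2.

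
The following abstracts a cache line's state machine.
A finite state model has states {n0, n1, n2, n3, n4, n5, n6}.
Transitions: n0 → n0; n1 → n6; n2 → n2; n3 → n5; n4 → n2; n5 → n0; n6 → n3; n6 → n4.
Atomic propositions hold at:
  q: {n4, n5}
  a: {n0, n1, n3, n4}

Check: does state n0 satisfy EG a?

EG a: greatest fixpoint, start Z0 = {n0, n1, n3, n4}, keep only states in Sat with some successor in Z. Z1 = {n0}; fixed.
Sat(EG a) = {n0}
n0 ∈ Sat(EG a) = {n0}, so the formula holds at n0.

Yes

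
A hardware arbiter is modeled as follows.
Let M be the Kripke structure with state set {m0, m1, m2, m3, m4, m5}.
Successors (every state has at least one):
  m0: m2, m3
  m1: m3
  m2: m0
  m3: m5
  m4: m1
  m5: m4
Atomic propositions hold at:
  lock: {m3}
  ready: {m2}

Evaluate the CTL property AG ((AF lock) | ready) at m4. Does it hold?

Yes

AF lock: least fixpoint, start Z0 = {m3}, add states with every successor in Z. Z1 = {m1, m3}; Z2 = {m1, m3, m4}; Z3 = {m1, m3, m4, m5}; fixed.
Sat(AF lock) = {m1, m3, m4, m5}
Sat((AF lock) | ready) = {m1, m2, m3, m4, m5}
AG ((AF lock) | ready): greatest fixpoint, start Z0 = {m1, m2, m3, m4, m5}, keep only states in Sat with every successor in Z. Z1 = {m1, m3, m4, m5}; fixed.
Sat(AG ((AF lock) | ready)) = {m1, m3, m4, m5}
m4 ∈ Sat(AG ((AF lock) | ready)) = {m1, m3, m4, m5}, so the formula holds at m4.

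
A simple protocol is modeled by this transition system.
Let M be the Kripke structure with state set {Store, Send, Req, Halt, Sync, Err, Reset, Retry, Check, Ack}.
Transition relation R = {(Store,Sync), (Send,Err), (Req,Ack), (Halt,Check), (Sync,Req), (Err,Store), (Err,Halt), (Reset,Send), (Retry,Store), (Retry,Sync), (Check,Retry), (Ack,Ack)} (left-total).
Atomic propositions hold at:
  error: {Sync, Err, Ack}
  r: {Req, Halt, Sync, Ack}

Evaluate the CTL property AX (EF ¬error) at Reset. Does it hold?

Yes

Sat(¬error) = {Store, Send, Req, Halt, Reset, Retry, Check}
EF ¬error: least fixpoint, start Z0 = {Store, Send, Req, Halt, Reset, Retry, Check}, add states with some successor in Z. Z1 = {Store, Send, Req, Halt, Sync, Err, Reset, Retry, Check}; fixed.
Sat(EF ¬error) = {Store, Send, Req, Halt, Sync, Err, Reset, Retry, Check}
Sat(AX (EF ¬error)) = {s : every successor in {Store, Send, Req, Halt, Sync, Err, Reset, Retry, Check}} = {Store, Send, Halt, Sync, Err, Reset, Retry, Check}
Reset ∈ Sat(AX (EF ¬error)) = {Store, Send, Halt, Sync, Err, Reset, Retry, Check}, so the formula holds at Reset.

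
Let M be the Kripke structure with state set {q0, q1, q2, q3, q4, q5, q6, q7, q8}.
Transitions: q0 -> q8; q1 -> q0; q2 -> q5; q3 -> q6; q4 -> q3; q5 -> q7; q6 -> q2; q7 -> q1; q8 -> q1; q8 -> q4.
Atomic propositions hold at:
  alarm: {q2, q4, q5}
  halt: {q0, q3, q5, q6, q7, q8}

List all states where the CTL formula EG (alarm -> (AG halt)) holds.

AG halt: greatest fixpoint, start Z0 = {q0, q3, q5, q6, q7, q8}, keep only states in Sat with every successor in Z. Z1 = {q0, q3, q5}; Z2 = ∅; fixed.
Sat(AG halt) = ∅
Sat(alarm -> (AG halt)) = {q0, q1, q3, q6, q7, q8}
EG (alarm -> (AG halt)): greatest fixpoint, start Z0 = {q0, q1, q3, q6, q7, q8}, keep only states in Sat with some successor in Z. Z1 = {q0, q1, q3, q7, q8}; Z2 = {q0, q1, q7, q8}; fixed.
Sat(EG (alarm -> (AG halt))) = {q0, q1, q7, q8}

{q0, q1, q7, q8}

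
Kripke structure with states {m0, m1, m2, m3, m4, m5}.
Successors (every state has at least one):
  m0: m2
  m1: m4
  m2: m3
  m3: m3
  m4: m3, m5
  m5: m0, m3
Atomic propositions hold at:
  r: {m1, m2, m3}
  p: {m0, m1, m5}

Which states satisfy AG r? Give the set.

AG r: greatest fixpoint, start Z0 = {m1, m2, m3}, keep only states in Sat with every successor in Z. Z1 = {m2, m3}; fixed.
Sat(AG r) = {m2, m3}

{m2, m3}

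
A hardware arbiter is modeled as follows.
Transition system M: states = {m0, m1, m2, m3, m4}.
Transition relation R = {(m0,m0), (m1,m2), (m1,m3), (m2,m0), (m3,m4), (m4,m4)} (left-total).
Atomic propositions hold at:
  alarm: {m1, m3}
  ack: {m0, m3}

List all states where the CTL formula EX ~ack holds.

{m1, m3, m4}

Sat(~ack) = {m1, m2, m4}
Sat(EX ~ack) = {s : some successor in {m1, m2, m4}} = {m1, m3, m4}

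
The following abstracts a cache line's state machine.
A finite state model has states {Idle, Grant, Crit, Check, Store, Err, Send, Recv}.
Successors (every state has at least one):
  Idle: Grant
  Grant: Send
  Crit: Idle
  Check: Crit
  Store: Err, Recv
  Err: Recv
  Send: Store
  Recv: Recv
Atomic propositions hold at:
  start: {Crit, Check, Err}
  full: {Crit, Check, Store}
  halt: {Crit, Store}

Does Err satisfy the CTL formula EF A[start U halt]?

No

A[start U halt]: least fixpoint, start Z0 = Sat(halt) = {Crit, Store}, add states in Sat(start) with every successor in Z. Z1 = {Crit, Check, Store}; fixed.
Sat(A[start U halt]) = {Crit, Check, Store}
EF A[start U halt]: least fixpoint, start Z0 = {Crit, Check, Store}, add states with some successor in Z. Z1 = {Crit, Check, Store, Send}; Z2 = {Grant, Crit, Check, Store, Send}; Z3 = {Idle, Grant, Crit, Check, Store, Send}; fixed.
Sat(EF A[start U halt]) = {Idle, Grant, Crit, Check, Store, Send}
Err ∉ Sat(EF A[start U halt]) = {Idle, Grant, Crit, Check, Store, Send}, so the formula does not hold at Err.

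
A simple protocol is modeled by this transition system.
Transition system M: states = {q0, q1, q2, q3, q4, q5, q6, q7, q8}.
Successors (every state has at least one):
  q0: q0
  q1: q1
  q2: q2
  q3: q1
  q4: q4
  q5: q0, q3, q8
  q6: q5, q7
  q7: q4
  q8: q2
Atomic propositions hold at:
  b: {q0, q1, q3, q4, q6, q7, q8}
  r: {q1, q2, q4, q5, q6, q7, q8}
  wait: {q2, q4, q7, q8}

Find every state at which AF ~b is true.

{q2, q5, q8}

Sat(~b) = {q2, q5}
AF ~b: least fixpoint, start Z0 = {q2, q5}, add states with every successor in Z. Z1 = {q2, q5, q8}; fixed.
Sat(AF ~b) = {q2, q5, q8}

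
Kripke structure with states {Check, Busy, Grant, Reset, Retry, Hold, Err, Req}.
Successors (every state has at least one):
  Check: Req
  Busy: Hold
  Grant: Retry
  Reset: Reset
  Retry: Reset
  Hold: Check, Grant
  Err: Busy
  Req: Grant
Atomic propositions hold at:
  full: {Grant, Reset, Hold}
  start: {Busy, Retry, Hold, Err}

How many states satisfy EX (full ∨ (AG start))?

AG start: greatest fixpoint, start Z0 = {Busy, Retry, Hold, Err}, keep only states in Sat with every successor in Z. Z1 = {Busy, Err}; Z2 = {Err}; Z3 = ∅; fixed.
Sat(AG start) = ∅
Sat(full ∨ (AG start)) = {Grant, Reset, Hold}
Sat(EX (full ∨ (AG start))) = {s : some successor in {Grant, Reset, Hold}} = {Busy, Reset, Retry, Hold, Req}
|Sat(EX (full ∨ (AG start)))| = |{Busy, Reset, Retry, Hold, Req}| = 5.

5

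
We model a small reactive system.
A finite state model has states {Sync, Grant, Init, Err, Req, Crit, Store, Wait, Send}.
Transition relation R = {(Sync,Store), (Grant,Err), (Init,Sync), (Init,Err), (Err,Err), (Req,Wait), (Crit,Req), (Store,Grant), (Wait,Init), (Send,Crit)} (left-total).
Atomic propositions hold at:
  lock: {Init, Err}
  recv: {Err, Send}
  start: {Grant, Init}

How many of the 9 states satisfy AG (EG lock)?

1

EG lock: greatest fixpoint, start Z0 = {Init, Err}, keep only states in Sat with some successor in Z. Already a fixed point.
Sat(EG lock) = {Init, Err}
AG (EG lock): greatest fixpoint, start Z0 = {Init, Err}, keep only states in Sat with every successor in Z. Z1 = {Err}; fixed.
Sat(AG (EG lock)) = {Err}
|Sat(AG (EG lock))| = |{Err}| = 1.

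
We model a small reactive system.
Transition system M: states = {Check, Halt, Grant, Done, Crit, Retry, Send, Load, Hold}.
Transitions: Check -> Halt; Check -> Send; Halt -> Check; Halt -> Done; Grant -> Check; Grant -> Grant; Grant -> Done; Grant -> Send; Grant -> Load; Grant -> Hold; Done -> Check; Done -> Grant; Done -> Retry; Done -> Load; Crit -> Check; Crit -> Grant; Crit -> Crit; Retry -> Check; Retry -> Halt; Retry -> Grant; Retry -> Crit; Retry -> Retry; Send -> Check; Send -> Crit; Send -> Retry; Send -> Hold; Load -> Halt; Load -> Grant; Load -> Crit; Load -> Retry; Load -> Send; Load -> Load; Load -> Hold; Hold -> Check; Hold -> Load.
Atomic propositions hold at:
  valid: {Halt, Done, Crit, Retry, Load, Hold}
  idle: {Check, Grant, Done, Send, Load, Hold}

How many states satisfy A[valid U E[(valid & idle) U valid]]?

6

Sat(valid & idle) = {Done, Load, Hold}
E[(valid & idle) U valid]: least fixpoint, start Z0 = Sat(valid) = {Halt, Done, Crit, Retry, Load, Hold}, add states in Sat(valid & idle) with some successor in Z. Already a fixed point.
Sat(E[(valid & idle) U valid]) = {Halt, Done, Crit, Retry, Load, Hold}
A[valid U E[(valid & idle) U valid]]: least fixpoint, start Z0 = Sat(E[(valid & idle) U valid]) = {Halt, Done, Crit, Retry, Load, Hold}, add states in Sat(valid) with every successor in Z. Already a fixed point.
Sat(A[valid U E[(valid & idle) U valid]]) = {Halt, Done, Crit, Retry, Load, Hold}
|Sat(A[valid U E[(valid & idle) U valid]])| = |{Halt, Done, Crit, Retry, Load, Hold}| = 6.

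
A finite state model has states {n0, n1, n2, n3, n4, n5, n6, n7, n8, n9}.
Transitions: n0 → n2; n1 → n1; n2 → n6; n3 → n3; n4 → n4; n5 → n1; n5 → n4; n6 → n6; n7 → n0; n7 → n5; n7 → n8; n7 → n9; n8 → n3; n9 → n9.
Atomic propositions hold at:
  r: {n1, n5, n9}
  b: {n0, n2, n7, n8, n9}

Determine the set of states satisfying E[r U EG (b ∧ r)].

Sat(b ∧ r) = {n9}
EG (b ∧ r): greatest fixpoint, start Z0 = {n9}, keep only states in Sat with some successor in Z. Already a fixed point.
Sat(EG (b ∧ r)) = {n9}
E[r U EG (b ∧ r)]: least fixpoint, start Z0 = Sat(EG (b ∧ r)) = {n9}, add states in Sat(r) with some successor in Z. Already a fixed point.
Sat(E[r U EG (b ∧ r)]) = {n9}

{n9}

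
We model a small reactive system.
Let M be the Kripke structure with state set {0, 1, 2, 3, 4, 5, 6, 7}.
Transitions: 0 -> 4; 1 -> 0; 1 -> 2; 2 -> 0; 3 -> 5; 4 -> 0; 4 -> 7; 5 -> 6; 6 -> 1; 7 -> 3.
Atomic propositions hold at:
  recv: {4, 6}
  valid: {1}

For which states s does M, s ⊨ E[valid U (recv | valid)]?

Sat(recv | valid) = {1, 4, 6}
E[valid U (recv | valid)]: least fixpoint, start Z0 = Sat((recv | valid)) = {1, 4, 6}, add states in Sat(valid) with some successor in Z. Already a fixed point.
Sat(E[valid U (recv | valid)]) = {1, 4, 6}

{1, 4, 6}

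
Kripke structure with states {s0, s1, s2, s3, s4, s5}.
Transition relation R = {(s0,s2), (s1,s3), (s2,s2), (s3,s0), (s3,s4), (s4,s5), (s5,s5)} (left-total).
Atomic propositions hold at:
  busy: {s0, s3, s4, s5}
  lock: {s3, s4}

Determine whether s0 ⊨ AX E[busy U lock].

No

E[busy U lock]: least fixpoint, start Z0 = Sat(lock) = {s3, s4}, add states in Sat(busy) with some successor in Z. Already a fixed point.
Sat(E[busy U lock]) = {s3, s4}
Sat(AX E[busy U lock]) = {s : every successor in {s3, s4}} = {s1}
s0 ∉ Sat(AX E[busy U lock]) = {s1}, so the formula does not hold at s0.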